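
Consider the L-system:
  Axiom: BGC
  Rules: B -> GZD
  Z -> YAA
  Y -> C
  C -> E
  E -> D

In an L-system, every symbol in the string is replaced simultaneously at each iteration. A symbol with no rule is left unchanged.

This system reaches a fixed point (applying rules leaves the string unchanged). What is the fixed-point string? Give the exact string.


Step 0: BGC
Step 1: GZDGE
Step 2: GYAADGD
Step 3: GCAADGD
Step 4: GEAADGD
Step 5: GDAADGD
Step 6: GDAADGD  (unchanged — fixed point at step 5)

Answer: GDAADGD


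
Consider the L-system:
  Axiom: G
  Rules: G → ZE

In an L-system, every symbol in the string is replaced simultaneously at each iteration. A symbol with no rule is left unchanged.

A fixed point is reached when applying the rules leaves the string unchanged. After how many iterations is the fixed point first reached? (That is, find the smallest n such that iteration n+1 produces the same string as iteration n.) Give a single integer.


Answer: 1

Derivation:
Step 0: G
Step 1: ZE
Step 2: ZE  (unchanged — fixed point at step 1)


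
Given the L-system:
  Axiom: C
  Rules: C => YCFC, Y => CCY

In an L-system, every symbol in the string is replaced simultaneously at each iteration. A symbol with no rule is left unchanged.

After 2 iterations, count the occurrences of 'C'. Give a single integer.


Answer: 6

Derivation:
Step 0: C  (1 'C')
Step 1: YCFC  (2 'C')
Step 2: CCYYCFCFYCFC  (6 'C')


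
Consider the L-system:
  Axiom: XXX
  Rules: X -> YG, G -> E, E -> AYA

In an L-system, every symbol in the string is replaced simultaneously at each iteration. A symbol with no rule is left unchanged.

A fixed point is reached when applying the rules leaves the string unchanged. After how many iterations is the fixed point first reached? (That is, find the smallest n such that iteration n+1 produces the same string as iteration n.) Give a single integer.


Answer: 3

Derivation:
Step 0: XXX
Step 1: YGYGYG
Step 2: YEYEYE
Step 3: YAYAYAYAYAYA
Step 4: YAYAYAYAYAYA  (unchanged — fixed point at step 3)


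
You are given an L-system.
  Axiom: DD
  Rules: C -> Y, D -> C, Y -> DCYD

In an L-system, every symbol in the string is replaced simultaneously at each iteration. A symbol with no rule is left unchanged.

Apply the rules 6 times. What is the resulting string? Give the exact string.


Answer: DCYDCYDCYDCYDCYDCYDCYDCYDCYDDCYDCYDCYDCYDCYDCYDCYDCYDCYD

Derivation:
Step 0: DD
Step 1: CC
Step 2: YY
Step 3: DCYDDCYD
Step 4: CYDCYDCCYDCYDC
Step 5: YDCYDCYDCYDCYYDCYDCYDCYDCY
Step 6: DCYDCYDCYDCYDCYDCYDCYDCYDCYDDCYDCYDCYDCYDCYDCYDCYDCYDCYD


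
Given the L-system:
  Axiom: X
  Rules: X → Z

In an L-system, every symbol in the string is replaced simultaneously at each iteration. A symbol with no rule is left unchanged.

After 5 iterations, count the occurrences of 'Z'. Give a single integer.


Step 0: X  (0 'Z')
Step 1: Z  (1 'Z')
Step 2: Z  (1 'Z')
Step 3: Z  (1 'Z')
Step 4: Z  (1 'Z')
Step 5: Z  (1 'Z')

Answer: 1


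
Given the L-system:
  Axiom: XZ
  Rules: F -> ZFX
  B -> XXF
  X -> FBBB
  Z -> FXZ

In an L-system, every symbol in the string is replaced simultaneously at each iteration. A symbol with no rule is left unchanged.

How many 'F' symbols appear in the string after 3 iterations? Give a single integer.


Step 0: XZ  (0 'F')
Step 1: FBBBFXZ  (2 'F')
Step 2: ZFXXXFXXFXXFZFXFBBBFXZ  (7 'F')
Step 3: FXZZFXFBBBFBBBFBBBZFXFBBBFBBBZFXFBBBFBBBZFXFXZZFXFBBBZFXXXFXXFXXFZFXFBBBFXZ  (22 'F')

Answer: 22


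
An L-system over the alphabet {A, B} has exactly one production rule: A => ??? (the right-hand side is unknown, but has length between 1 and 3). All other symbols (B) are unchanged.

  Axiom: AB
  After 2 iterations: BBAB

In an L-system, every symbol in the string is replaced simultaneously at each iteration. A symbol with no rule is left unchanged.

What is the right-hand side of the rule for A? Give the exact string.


Trying A => BA:
  Step 0: AB
  Step 1: BAB
  Step 2: BBAB
Matches the given result.

Answer: BA


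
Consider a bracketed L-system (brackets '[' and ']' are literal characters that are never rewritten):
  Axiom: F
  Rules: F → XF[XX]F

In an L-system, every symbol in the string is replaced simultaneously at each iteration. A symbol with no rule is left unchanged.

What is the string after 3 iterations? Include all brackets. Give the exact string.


Step 0: F
Step 1: XF[XX]F
Step 2: XXF[XX]F[XX]XF[XX]F
Step 3: XXXF[XX]F[XX]XF[XX]F[XX]XXF[XX]F[XX]XF[XX]F

Answer: XXXF[XX]F[XX]XF[XX]F[XX]XXF[XX]F[XX]XF[XX]F


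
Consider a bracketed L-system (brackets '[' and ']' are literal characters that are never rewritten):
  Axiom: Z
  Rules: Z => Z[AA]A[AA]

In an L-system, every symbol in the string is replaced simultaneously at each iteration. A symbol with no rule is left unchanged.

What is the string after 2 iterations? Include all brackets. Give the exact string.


Step 0: Z
Step 1: Z[AA]A[AA]
Step 2: Z[AA]A[AA][AA]A[AA]

Answer: Z[AA]A[AA][AA]A[AA]


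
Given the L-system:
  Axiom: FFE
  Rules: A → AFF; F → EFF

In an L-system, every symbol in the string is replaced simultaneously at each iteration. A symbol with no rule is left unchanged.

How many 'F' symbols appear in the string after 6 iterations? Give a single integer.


Step 0: FFE  (2 'F')
Step 1: EFFEFFE  (4 'F')
Step 2: EEFFEFFEEFFEFFE  (8 'F')
Step 3: EEEFFEFFEEFFEFFEEEFFEFFEEFFEFFE  (16 'F')
Step 4: EEEEFFEFFEEFFEFFEEEFFEFFEEFFEFFEEEEFFEFFEEFFEFFEEEFFEFFEEFFEFFE  (32 'F')
Step 5: EEEEEFFEFFEEFFEFFEEEFFEFFEEFFEFFEEEEFFEFFEEFFEFFEEEFFEFFEEFFEFFEEEEEFFEFFEEFFEFFEEEFFEFFEEFFEFFEEEEFFEFFEEFFEFFEEEFFEFFEEFFEFFE  (64 'F')
Step 6: EEEEEEFFEFFEEFFEFFEEEFFEFFEEFFEFFEEEEFFEFFEEFFEFFEEEFFEFFEEFFEFFEEEEEFFEFFEEFFEFFEEEFFEFFEEFFEFFEEEEFFEFFEEFFEFFEEEFFEFFEEFFEFFEEEEEEFFEFFEEFFEFFEEEFFEFFEEFFEFFEEEEFFEFFEEFFEFFEEEFFEFFEEFFEFFEEEEEFFEFFEEFFEFFEEEFFEFFEEFFEFFEEEEFFEFFEEFFEFFEEEFFEFFEEFFEFFE  (128 'F')

Answer: 128


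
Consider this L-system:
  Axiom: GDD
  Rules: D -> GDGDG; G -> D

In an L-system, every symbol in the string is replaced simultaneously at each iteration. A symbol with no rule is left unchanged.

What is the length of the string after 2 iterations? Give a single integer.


Step 0: length = 3
Step 1: length = 11
Step 2: length = 31

Answer: 31


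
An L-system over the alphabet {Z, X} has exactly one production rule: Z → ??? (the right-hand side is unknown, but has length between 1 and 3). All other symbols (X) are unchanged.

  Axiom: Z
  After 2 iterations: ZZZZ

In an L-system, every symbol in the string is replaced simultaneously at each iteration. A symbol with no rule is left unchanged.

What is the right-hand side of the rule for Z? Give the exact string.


Answer: ZZ

Derivation:
Trying Z → ZZ:
  Step 0: Z
  Step 1: ZZ
  Step 2: ZZZZ
Matches the given result.


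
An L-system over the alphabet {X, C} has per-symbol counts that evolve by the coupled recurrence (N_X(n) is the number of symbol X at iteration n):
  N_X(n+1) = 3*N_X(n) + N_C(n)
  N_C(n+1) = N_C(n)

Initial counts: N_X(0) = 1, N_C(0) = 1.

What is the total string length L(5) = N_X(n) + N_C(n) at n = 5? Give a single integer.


Step 0: N_X=1, N_C=1, L=2
Step 1: N_X=4, N_C=1, L=5
Step 2: N_X=13, N_C=1, L=14
Step 3: N_X=40, N_C=1, L=41
Step 4: N_X=121, N_C=1, L=122
Step 5: N_X=364, N_C=1, L=365

Answer: 365


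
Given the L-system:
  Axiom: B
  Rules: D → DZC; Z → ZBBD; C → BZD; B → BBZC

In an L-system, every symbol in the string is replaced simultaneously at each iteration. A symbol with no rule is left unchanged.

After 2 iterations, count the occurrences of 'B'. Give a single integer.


Step 0: B  (1 'B')
Step 1: BBZC  (2 'B')
Step 2: BBZCBBZCZBBDBZD  (7 'B')

Answer: 7


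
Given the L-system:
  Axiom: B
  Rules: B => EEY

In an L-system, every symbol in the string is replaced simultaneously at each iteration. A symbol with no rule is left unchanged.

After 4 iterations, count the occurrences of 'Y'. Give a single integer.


Step 0: B  (0 'Y')
Step 1: EEY  (1 'Y')
Step 2: EEY  (1 'Y')
Step 3: EEY  (1 'Y')
Step 4: EEY  (1 'Y')

Answer: 1


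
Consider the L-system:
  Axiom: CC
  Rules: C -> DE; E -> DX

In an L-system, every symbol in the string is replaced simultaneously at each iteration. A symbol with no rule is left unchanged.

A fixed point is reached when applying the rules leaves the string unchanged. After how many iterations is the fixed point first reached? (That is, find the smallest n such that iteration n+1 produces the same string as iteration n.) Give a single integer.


Answer: 2

Derivation:
Step 0: CC
Step 1: DEDE
Step 2: DDXDDX
Step 3: DDXDDX  (unchanged — fixed point at step 2)


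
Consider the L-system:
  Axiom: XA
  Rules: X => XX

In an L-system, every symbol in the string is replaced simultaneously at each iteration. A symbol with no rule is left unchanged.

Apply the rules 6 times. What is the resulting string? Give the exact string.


Step 0: XA
Step 1: XXA
Step 2: XXXXA
Step 3: XXXXXXXXA
Step 4: XXXXXXXXXXXXXXXXA
Step 5: XXXXXXXXXXXXXXXXXXXXXXXXXXXXXXXXA
Step 6: XXXXXXXXXXXXXXXXXXXXXXXXXXXXXXXXXXXXXXXXXXXXXXXXXXXXXXXXXXXXXXXXA

Answer: XXXXXXXXXXXXXXXXXXXXXXXXXXXXXXXXXXXXXXXXXXXXXXXXXXXXXXXXXXXXXXXXA


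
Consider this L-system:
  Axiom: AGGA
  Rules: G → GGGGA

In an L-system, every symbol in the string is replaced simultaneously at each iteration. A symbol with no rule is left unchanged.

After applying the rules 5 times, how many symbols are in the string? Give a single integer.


Step 0: length = 4
Step 1: length = 12
Step 2: length = 44
Step 3: length = 172
Step 4: length = 684
Step 5: length = 2732

Answer: 2732


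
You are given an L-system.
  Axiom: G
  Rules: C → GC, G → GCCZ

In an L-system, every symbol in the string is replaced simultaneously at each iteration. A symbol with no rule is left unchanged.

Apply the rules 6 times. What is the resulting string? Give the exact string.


Answer: GCCZGCGCZGCCZGCGCCZGCZGCCZGCGCZGCCZGCGCCZGCGCZGCCZGCZGCCZGCGCZGCCZGCGCCZGCZGCCZGCGCZGCCZGCGCCZGCGCZGCCZGCGCCZGCZGCCZGCGCZGCCZGCZGCCZGCGCZGCCZGCGCCZGCZGCCZGCGCZGCCZGCGCCZGCGCZGCCZGCZGCCZGCGCZGCCZGCGCCZGCZGCCZGCGCZGCCZGCGCCZGCGCZGCCZGCGCCZGCZGCCZGCGCZGCCZGCGCCZGCGCZGCCZGCZGCCZGCGCZGCCZGCGCCZGCZGCCZGCGCZGCCZGCZ

Derivation:
Step 0: G
Step 1: GCCZ
Step 2: GCCZGCGCZ
Step 3: GCCZGCGCZGCCZGCGCCZGCZ
Step 4: GCCZGCGCZGCCZGCGCCZGCZGCCZGCGCZGCCZGCGCCZGCGCZGCCZGCZ
Step 5: GCCZGCGCZGCCZGCGCCZGCZGCCZGCGCZGCCZGCGCCZGCGCZGCCZGCZGCCZGCGCZGCCZGCGCCZGCZGCCZGCGCZGCCZGCGCCZGCGCZGCCZGCGCCZGCZGCCZGCGCZGCCZGCZ
Step 6: GCCZGCGCZGCCZGCGCCZGCZGCCZGCGCZGCCZGCGCCZGCGCZGCCZGCZGCCZGCGCZGCCZGCGCCZGCZGCCZGCGCZGCCZGCGCCZGCGCZGCCZGCGCCZGCZGCCZGCGCZGCCZGCZGCCZGCGCZGCCZGCGCCZGCZGCCZGCGCZGCCZGCGCCZGCGCZGCCZGCZGCCZGCGCZGCCZGCGCCZGCZGCCZGCGCZGCCZGCGCCZGCGCZGCCZGCGCCZGCZGCCZGCGCZGCCZGCGCCZGCGCZGCCZGCZGCCZGCGCZGCCZGCGCCZGCZGCCZGCGCZGCCZGCZ


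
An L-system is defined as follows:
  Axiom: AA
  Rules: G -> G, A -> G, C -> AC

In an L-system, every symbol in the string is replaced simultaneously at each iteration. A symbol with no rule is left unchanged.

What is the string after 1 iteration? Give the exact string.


Step 0: AA
Step 1: GG

Answer: GG


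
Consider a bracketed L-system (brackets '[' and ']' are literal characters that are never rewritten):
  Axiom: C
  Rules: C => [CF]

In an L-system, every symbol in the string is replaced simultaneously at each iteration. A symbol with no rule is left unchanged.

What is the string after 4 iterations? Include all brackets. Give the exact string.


Answer: [[[[CF]F]F]F]

Derivation:
Step 0: C
Step 1: [CF]
Step 2: [[CF]F]
Step 3: [[[CF]F]F]
Step 4: [[[[CF]F]F]F]


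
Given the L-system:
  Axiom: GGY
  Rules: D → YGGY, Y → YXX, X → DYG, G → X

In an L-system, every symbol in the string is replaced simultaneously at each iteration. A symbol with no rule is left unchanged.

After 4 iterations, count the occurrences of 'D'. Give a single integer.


Step 0: GGY  (0 'D')
Step 1: XXYXX  (0 'D')
Step 2: DYGDYGYXXDYGDYG  (4 'D')
Step 3: YGGYYXXXYGGYYXXXYXXDYGDYGYGGYYXXXYGGYYXXX  (2 'D')
Step 4: YXXXXYXXYXXDYGDYGDYGYXXXXYXXYXXDYGDYGDYGYXXDYGDYGYGGYYXXXYGGYYXXXYXXXXYXXYXXDYGDYGDYGYXXXXYXXYXXDYGDYGDYG  (14 'D')

Answer: 14


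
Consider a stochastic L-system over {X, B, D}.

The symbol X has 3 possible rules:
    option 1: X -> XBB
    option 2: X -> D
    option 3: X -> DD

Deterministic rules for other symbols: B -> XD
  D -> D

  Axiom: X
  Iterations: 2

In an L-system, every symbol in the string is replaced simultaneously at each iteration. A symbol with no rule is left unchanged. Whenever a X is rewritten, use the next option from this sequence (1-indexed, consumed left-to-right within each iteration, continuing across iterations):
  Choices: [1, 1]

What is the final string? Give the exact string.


Step 0: X
Step 1: XBB  (used choices [1])
Step 2: XBBXDXD  (used choices [1])

Answer: XBBXDXD


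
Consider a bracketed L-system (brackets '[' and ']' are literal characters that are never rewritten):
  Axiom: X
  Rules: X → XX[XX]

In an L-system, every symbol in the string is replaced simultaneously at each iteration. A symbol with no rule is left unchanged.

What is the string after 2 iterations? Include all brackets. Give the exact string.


Answer: XX[XX]XX[XX][XX[XX]XX[XX]]

Derivation:
Step 0: X
Step 1: XX[XX]
Step 2: XX[XX]XX[XX][XX[XX]XX[XX]]


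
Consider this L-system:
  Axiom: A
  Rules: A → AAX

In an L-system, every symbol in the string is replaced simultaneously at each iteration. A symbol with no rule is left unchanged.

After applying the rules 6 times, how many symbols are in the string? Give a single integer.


Answer: 127

Derivation:
Step 0: length = 1
Step 1: length = 3
Step 2: length = 7
Step 3: length = 15
Step 4: length = 31
Step 5: length = 63
Step 6: length = 127


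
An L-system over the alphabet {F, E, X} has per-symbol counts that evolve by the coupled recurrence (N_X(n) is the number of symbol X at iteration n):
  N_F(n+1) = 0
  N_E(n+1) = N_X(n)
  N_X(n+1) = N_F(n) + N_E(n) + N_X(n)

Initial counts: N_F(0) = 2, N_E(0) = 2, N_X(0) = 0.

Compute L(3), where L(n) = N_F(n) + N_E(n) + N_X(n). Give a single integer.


Step 0: N_F=2, N_E=2, N_X=0, L=4
Step 1: N_F=0, N_E=0, N_X=4, L=4
Step 2: N_F=0, N_E=4, N_X=4, L=8
Step 3: N_F=0, N_E=4, N_X=8, L=12

Answer: 12


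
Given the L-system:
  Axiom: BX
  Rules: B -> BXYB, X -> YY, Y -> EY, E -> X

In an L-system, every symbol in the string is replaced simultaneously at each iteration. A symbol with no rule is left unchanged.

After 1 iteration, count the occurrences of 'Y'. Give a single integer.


Answer: 3

Derivation:
Step 0: BX  (0 'Y')
Step 1: BXYBYY  (3 'Y')


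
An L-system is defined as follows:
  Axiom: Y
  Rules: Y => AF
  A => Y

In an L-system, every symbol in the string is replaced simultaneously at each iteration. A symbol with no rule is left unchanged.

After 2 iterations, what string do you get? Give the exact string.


Answer: YF

Derivation:
Step 0: Y
Step 1: AF
Step 2: YF


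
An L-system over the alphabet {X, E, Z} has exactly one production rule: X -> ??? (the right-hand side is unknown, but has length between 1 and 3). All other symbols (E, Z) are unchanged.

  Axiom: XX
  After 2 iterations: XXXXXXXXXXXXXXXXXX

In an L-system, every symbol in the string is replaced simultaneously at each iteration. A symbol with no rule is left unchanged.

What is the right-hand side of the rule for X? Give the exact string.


Trying X -> XXX:
  Step 0: XX
  Step 1: XXXXXX
  Step 2: XXXXXXXXXXXXXXXXXX
Matches the given result.

Answer: XXX


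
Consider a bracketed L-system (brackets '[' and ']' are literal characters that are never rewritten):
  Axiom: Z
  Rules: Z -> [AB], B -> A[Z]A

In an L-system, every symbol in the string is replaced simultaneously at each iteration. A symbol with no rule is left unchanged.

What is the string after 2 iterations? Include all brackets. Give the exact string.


Step 0: Z
Step 1: [AB]
Step 2: [AA[Z]A]

Answer: [AA[Z]A]


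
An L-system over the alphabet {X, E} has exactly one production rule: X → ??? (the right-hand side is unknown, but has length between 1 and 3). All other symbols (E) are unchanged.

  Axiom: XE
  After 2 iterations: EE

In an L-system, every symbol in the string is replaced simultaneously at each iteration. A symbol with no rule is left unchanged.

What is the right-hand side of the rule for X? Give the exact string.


Trying X → E:
  Step 0: XE
  Step 1: EE
  Step 2: EE
Matches the given result.

Answer: E


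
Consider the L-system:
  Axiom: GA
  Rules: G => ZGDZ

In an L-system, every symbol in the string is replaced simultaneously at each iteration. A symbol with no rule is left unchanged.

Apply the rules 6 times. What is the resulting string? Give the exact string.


Step 0: GA
Step 1: ZGDZA
Step 2: ZZGDZDZA
Step 3: ZZZGDZDZDZA
Step 4: ZZZZGDZDZDZDZA
Step 5: ZZZZZGDZDZDZDZDZA
Step 6: ZZZZZZGDZDZDZDZDZDZA

Answer: ZZZZZZGDZDZDZDZDZDZA


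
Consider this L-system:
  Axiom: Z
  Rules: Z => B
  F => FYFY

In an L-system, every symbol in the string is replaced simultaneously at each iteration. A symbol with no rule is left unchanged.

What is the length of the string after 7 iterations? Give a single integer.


Answer: 1

Derivation:
Step 0: length = 1
Step 1: length = 1
Step 2: length = 1
Step 3: length = 1
Step 4: length = 1
Step 5: length = 1
Step 6: length = 1
Step 7: length = 1


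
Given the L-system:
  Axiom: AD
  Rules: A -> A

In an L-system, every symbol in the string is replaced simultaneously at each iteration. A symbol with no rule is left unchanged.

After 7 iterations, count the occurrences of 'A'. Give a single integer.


Step 0: AD  (1 'A')
Step 1: AD  (1 'A')
Step 2: AD  (1 'A')
Step 3: AD  (1 'A')
Step 4: AD  (1 'A')
Step 5: AD  (1 'A')
Step 6: AD  (1 'A')
Step 7: AD  (1 'A')

Answer: 1


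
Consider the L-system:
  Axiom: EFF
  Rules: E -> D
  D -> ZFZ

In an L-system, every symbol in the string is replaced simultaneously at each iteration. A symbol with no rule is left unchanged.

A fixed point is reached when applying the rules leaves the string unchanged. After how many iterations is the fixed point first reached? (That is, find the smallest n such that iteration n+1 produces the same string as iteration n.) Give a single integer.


Answer: 2

Derivation:
Step 0: EFF
Step 1: DFF
Step 2: ZFZFF
Step 3: ZFZFF  (unchanged — fixed point at step 2)


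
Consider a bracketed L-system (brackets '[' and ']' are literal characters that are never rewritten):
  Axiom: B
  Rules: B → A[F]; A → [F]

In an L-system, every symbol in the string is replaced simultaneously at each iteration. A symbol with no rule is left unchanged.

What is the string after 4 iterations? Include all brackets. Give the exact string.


Answer: [F][F]

Derivation:
Step 0: B
Step 1: A[F]
Step 2: [F][F]
Step 3: [F][F]
Step 4: [F][F]


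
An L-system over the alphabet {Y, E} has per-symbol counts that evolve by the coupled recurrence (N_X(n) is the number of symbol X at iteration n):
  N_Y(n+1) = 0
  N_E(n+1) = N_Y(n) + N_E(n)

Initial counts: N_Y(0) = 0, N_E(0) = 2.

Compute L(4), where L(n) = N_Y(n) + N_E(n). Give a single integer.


Answer: 2

Derivation:
Step 0: N_Y=0, N_E=2, L=2
Step 1: N_Y=0, N_E=2, L=2
Step 2: N_Y=0, N_E=2, L=2
Step 3: N_Y=0, N_E=2, L=2
Step 4: N_Y=0, N_E=2, L=2


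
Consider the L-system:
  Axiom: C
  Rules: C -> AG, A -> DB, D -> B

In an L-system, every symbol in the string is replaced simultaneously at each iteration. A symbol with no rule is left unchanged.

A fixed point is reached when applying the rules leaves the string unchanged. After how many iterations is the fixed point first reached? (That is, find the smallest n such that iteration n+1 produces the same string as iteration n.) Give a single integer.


Answer: 3

Derivation:
Step 0: C
Step 1: AG
Step 2: DBG
Step 3: BBG
Step 4: BBG  (unchanged — fixed point at step 3)


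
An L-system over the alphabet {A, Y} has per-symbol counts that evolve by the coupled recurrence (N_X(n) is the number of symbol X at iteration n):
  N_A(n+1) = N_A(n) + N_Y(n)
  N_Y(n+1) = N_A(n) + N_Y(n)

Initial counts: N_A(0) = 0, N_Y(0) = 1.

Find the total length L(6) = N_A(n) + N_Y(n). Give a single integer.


Step 0: N_A=0, N_Y=1, L=1
Step 1: N_A=1, N_Y=1, L=2
Step 2: N_A=2, N_Y=2, L=4
Step 3: N_A=4, N_Y=4, L=8
Step 4: N_A=8, N_Y=8, L=16
Step 5: N_A=16, N_Y=16, L=32
Step 6: N_A=32, N_Y=32, L=64

Answer: 64


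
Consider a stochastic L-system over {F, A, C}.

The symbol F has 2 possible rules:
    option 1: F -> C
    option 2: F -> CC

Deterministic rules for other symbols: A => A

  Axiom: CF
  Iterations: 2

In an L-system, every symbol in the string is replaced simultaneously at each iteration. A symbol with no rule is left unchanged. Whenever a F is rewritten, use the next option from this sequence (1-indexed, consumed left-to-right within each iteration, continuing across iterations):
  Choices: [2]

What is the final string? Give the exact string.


Answer: CCC

Derivation:
Step 0: CF
Step 1: CCC  (used choices [2])
Step 2: CCC  (used choices [])


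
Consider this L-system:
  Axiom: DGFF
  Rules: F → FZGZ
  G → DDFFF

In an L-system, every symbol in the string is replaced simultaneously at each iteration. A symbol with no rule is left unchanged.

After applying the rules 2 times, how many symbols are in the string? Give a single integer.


Step 0: length = 4
Step 1: length = 14
Step 2: length = 37

Answer: 37


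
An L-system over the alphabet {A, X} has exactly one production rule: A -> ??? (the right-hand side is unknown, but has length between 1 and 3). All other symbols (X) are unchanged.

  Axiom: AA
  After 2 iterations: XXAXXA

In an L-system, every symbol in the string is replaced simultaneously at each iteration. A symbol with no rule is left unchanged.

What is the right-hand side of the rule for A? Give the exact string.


Trying A -> XA:
  Step 0: AA
  Step 1: XAXA
  Step 2: XXAXXA
Matches the given result.

Answer: XA


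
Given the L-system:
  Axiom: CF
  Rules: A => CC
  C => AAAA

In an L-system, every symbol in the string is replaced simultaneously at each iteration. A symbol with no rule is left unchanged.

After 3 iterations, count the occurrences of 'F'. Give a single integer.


Answer: 1

Derivation:
Step 0: CF  (1 'F')
Step 1: AAAAF  (1 'F')
Step 2: CCCCCCCCF  (1 'F')
Step 3: AAAAAAAAAAAAAAAAAAAAAAAAAAAAAAAAF  (1 'F')


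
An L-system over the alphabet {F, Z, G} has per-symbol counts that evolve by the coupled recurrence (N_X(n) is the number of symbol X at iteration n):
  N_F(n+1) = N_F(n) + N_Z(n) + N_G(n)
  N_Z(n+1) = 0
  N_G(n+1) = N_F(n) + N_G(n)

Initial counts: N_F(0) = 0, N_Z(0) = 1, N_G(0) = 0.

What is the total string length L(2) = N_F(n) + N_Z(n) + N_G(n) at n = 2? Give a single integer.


Answer: 2

Derivation:
Step 0: N_F=0, N_Z=1, N_G=0, L=1
Step 1: N_F=1, N_Z=0, N_G=0, L=1
Step 2: N_F=1, N_Z=0, N_G=1, L=2


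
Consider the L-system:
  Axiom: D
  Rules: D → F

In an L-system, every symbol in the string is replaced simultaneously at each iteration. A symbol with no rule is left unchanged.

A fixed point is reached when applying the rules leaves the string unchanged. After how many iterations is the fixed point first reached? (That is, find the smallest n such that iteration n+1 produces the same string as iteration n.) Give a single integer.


Answer: 1

Derivation:
Step 0: D
Step 1: F
Step 2: F  (unchanged — fixed point at step 1)


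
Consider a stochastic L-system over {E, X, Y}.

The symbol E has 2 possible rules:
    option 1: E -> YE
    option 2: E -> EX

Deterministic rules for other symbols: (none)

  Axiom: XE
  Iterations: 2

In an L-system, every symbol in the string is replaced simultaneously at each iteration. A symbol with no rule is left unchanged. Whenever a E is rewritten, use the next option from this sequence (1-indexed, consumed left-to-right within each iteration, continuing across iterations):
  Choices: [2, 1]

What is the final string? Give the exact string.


Step 0: XE
Step 1: XEX  (used choices [2])
Step 2: XYEX  (used choices [1])

Answer: XYEX


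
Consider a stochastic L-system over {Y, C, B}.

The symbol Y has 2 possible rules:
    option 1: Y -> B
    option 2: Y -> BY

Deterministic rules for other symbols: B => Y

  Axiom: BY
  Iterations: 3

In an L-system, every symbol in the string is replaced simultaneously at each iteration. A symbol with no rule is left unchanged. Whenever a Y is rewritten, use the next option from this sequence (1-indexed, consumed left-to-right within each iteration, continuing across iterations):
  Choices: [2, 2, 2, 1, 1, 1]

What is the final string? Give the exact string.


Answer: YBBYB

Derivation:
Step 0: BY
Step 1: YBY  (used choices [2])
Step 2: BYYBY  (used choices [2, 2])
Step 3: YBBYB  (used choices [1, 1, 1])


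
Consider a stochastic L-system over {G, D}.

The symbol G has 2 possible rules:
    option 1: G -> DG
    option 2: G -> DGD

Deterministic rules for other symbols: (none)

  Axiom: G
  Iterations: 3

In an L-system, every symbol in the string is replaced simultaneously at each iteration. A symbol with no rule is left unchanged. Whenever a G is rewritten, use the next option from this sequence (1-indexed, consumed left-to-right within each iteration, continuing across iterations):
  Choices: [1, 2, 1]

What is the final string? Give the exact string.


Answer: DDDGD

Derivation:
Step 0: G
Step 1: DG  (used choices [1])
Step 2: DDGD  (used choices [2])
Step 3: DDDGD  (used choices [1])


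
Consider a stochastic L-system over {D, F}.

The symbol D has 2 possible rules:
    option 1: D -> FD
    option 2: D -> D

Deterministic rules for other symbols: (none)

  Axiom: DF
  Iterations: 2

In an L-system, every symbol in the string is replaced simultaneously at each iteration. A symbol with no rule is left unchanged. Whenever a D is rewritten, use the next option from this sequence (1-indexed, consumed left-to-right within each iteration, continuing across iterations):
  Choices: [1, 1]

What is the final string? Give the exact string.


Step 0: DF
Step 1: FDF  (used choices [1])
Step 2: FFDF  (used choices [1])

Answer: FFDF


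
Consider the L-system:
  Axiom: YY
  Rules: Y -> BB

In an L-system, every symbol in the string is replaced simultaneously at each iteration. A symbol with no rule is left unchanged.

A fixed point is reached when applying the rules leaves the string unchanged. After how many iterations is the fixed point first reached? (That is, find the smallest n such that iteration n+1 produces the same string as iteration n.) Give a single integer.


Answer: 1

Derivation:
Step 0: YY
Step 1: BBBB
Step 2: BBBB  (unchanged — fixed point at step 1)


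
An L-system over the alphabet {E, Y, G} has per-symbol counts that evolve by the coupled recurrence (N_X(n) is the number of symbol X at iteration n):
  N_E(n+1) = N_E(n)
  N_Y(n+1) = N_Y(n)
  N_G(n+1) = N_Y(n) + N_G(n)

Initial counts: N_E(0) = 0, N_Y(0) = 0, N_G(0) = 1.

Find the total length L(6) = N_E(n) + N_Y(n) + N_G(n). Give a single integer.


Step 0: N_E=0, N_Y=0, N_G=1, L=1
Step 1: N_E=0, N_Y=0, N_G=1, L=1
Step 2: N_E=0, N_Y=0, N_G=1, L=1
Step 3: N_E=0, N_Y=0, N_G=1, L=1
Step 4: N_E=0, N_Y=0, N_G=1, L=1
Step 5: N_E=0, N_Y=0, N_G=1, L=1
Step 6: N_E=0, N_Y=0, N_G=1, L=1

Answer: 1


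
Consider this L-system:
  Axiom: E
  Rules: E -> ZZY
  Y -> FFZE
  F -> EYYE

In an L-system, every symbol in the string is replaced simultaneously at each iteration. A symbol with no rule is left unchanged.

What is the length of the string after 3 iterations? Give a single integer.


Step 0: length = 1
Step 1: length = 3
Step 2: length = 6
Step 3: length = 14

Answer: 14


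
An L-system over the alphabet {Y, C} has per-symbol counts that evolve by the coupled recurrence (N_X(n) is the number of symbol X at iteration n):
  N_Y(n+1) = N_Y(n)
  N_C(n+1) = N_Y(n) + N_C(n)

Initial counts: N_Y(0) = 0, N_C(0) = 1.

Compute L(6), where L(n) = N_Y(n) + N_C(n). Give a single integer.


Step 0: N_Y=0, N_C=1, L=1
Step 1: N_Y=0, N_C=1, L=1
Step 2: N_Y=0, N_C=1, L=1
Step 3: N_Y=0, N_C=1, L=1
Step 4: N_Y=0, N_C=1, L=1
Step 5: N_Y=0, N_C=1, L=1
Step 6: N_Y=0, N_C=1, L=1

Answer: 1


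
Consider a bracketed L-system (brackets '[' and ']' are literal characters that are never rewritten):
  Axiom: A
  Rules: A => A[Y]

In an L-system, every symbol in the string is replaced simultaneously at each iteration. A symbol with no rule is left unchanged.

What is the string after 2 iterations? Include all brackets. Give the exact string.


Step 0: A
Step 1: A[Y]
Step 2: A[Y][Y]

Answer: A[Y][Y]


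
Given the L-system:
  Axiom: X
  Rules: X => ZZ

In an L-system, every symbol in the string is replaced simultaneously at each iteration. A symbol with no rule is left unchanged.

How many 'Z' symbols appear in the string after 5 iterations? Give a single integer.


Answer: 2

Derivation:
Step 0: X  (0 'Z')
Step 1: ZZ  (2 'Z')
Step 2: ZZ  (2 'Z')
Step 3: ZZ  (2 'Z')
Step 4: ZZ  (2 'Z')
Step 5: ZZ  (2 'Z')


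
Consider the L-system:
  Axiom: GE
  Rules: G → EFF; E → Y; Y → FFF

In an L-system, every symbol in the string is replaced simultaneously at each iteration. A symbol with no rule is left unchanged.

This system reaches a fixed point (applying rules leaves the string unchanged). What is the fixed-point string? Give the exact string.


Step 0: GE
Step 1: EFFY
Step 2: YFFFFF
Step 3: FFFFFFFF
Step 4: FFFFFFFF  (unchanged — fixed point at step 3)

Answer: FFFFFFFF


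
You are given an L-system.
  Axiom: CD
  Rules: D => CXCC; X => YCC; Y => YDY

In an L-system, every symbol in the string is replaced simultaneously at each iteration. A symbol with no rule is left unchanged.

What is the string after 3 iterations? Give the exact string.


Step 0: CD
Step 1: CCXCC
Step 2: CCYCCCC
Step 3: CCYDYCCCC

Answer: CCYDYCCCC


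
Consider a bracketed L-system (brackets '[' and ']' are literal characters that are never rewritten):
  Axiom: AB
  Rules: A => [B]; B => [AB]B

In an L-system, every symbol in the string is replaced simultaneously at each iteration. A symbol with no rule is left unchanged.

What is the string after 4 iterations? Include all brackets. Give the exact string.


Answer: [[[[AB]B][[B][AB]B][AB]B][[B][AB]B][AB]B][[[[B][AB]B][AB]B][[[AB]B][[B][AB]B][AB]B][[B][AB]B][AB]B][[[AB]B][[B][AB]B][AB]B][[B][AB]B][AB]B

Derivation:
Step 0: AB
Step 1: [B][AB]B
Step 2: [[AB]B][[B][AB]B][AB]B
Step 3: [[[B][AB]B][AB]B][[[AB]B][[B][AB]B][AB]B][[B][AB]B][AB]B
Step 4: [[[[AB]B][[B][AB]B][AB]B][[B][AB]B][AB]B][[[[B][AB]B][AB]B][[[AB]B][[B][AB]B][AB]B][[B][AB]B][AB]B][[[AB]B][[B][AB]B][AB]B][[B][AB]B][AB]B


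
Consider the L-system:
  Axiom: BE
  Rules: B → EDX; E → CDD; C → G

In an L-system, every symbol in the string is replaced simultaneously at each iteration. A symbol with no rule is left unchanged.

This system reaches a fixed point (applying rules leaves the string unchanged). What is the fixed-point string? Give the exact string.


Step 0: BE
Step 1: EDXCDD
Step 2: CDDDXGDD
Step 3: GDDDXGDD
Step 4: GDDDXGDD  (unchanged — fixed point at step 3)

Answer: GDDDXGDD


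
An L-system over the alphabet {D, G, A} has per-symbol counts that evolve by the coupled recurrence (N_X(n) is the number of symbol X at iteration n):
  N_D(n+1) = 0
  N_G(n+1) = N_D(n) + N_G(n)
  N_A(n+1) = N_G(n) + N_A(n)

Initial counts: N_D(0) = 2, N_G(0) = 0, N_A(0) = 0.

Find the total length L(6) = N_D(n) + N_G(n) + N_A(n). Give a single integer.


Step 0: N_D=2, N_G=0, N_A=0, L=2
Step 1: N_D=0, N_G=2, N_A=0, L=2
Step 2: N_D=0, N_G=2, N_A=2, L=4
Step 3: N_D=0, N_G=2, N_A=4, L=6
Step 4: N_D=0, N_G=2, N_A=6, L=8
Step 5: N_D=0, N_G=2, N_A=8, L=10
Step 6: N_D=0, N_G=2, N_A=10, L=12

Answer: 12


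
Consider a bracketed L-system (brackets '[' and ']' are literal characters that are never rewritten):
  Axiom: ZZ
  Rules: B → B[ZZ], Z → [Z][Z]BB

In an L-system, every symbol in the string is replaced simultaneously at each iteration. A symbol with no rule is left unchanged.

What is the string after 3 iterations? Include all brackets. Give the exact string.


Answer: [[[Z][Z]BB][[Z][Z]BB]B[ZZ]B[ZZ]][[[Z][Z]BB][[Z][Z]BB]B[ZZ]B[ZZ]]B[ZZ][[Z][Z]BB[Z][Z]BB]B[ZZ][[Z][Z]BB[Z][Z]BB][[[Z][Z]BB][[Z][Z]BB]B[ZZ]B[ZZ]][[[Z][Z]BB][[Z][Z]BB]B[ZZ]B[ZZ]]B[ZZ][[Z][Z]BB[Z][Z]BB]B[ZZ][[Z][Z]BB[Z][Z]BB]

Derivation:
Step 0: ZZ
Step 1: [Z][Z]BB[Z][Z]BB
Step 2: [[Z][Z]BB][[Z][Z]BB]B[ZZ]B[ZZ][[Z][Z]BB][[Z][Z]BB]B[ZZ]B[ZZ]
Step 3: [[[Z][Z]BB][[Z][Z]BB]B[ZZ]B[ZZ]][[[Z][Z]BB][[Z][Z]BB]B[ZZ]B[ZZ]]B[ZZ][[Z][Z]BB[Z][Z]BB]B[ZZ][[Z][Z]BB[Z][Z]BB][[[Z][Z]BB][[Z][Z]BB]B[ZZ]B[ZZ]][[[Z][Z]BB][[Z][Z]BB]B[ZZ]B[ZZ]]B[ZZ][[Z][Z]BB[Z][Z]BB]B[ZZ][[Z][Z]BB[Z][Z]BB]


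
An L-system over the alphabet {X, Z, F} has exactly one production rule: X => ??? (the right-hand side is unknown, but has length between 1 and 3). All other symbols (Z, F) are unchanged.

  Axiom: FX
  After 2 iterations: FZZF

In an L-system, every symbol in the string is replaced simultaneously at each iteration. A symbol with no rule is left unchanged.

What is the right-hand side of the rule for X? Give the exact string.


Trying X => ZZF:
  Step 0: FX
  Step 1: FZZF
  Step 2: FZZF
Matches the given result.

Answer: ZZF


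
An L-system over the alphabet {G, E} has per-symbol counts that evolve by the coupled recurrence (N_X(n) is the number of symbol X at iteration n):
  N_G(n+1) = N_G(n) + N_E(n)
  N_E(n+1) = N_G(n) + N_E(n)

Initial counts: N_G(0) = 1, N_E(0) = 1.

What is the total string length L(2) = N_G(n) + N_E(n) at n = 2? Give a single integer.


Answer: 8

Derivation:
Step 0: N_G=1, N_E=1, L=2
Step 1: N_G=2, N_E=2, L=4
Step 2: N_G=4, N_E=4, L=8


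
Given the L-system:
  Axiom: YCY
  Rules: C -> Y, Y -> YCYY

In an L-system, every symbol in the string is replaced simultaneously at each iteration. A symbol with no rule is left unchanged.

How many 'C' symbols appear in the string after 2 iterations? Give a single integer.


Step 0: YCY  (1 'C')
Step 1: YCYYYYCYY  (2 'C')
Step 2: YCYYYYCYYYCYYYCYYYCYYYYCYYYCYY  (7 'C')

Answer: 7


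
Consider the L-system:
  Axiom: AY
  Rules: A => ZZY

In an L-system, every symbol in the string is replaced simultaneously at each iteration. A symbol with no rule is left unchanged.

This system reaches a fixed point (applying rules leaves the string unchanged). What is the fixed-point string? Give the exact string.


Answer: ZZYY

Derivation:
Step 0: AY
Step 1: ZZYY
Step 2: ZZYY  (unchanged — fixed point at step 1)


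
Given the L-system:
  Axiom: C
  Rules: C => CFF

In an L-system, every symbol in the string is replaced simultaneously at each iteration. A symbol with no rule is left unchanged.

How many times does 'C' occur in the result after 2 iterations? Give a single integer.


Step 0: C  (1 'C')
Step 1: CFF  (1 'C')
Step 2: CFFFF  (1 'C')

Answer: 1


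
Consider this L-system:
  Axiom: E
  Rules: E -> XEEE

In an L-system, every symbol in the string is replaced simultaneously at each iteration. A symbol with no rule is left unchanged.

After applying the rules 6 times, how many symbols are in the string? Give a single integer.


Answer: 1093

Derivation:
Step 0: length = 1
Step 1: length = 4
Step 2: length = 13
Step 3: length = 40
Step 4: length = 121
Step 5: length = 364
Step 6: length = 1093


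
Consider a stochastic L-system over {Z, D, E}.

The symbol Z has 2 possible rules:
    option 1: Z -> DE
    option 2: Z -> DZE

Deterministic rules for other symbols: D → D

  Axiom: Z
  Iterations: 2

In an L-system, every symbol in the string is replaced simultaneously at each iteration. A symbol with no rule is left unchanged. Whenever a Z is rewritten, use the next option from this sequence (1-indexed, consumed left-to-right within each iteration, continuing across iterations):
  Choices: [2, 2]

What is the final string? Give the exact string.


Answer: DDZEE

Derivation:
Step 0: Z
Step 1: DZE  (used choices [2])
Step 2: DDZEE  (used choices [2])


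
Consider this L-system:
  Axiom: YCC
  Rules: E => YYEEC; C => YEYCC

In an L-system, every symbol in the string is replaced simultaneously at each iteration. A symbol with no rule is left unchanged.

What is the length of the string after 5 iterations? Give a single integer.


Step 0: length = 3
Step 1: length = 11
Step 2: length = 35
Step 3: length = 107
Step 4: length = 323
Step 5: length = 971

Answer: 971


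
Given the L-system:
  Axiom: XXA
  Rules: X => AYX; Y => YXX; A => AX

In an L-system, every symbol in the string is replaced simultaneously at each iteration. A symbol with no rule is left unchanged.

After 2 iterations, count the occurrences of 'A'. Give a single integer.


Step 0: XXA  (1 'A')
Step 1: AYXAYXAX  (3 'A')
Step 2: AXYXXAYXAXYXXAYXAXAYX  (6 'A')

Answer: 6


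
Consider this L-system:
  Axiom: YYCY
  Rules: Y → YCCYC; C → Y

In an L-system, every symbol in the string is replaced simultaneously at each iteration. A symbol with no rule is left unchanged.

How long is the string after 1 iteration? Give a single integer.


Step 0: length = 4
Step 1: length = 16

Answer: 16


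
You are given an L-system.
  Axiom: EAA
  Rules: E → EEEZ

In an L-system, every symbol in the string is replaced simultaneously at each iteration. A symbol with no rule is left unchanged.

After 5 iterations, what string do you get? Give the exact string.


Step 0: EAA
Step 1: EEEZAA
Step 2: EEEZEEEZEEEZZAA
Step 3: EEEZEEEZEEEZZEEEZEEEZEEEZZEEEZEEEZEEEZZZAA
Step 4: EEEZEEEZEEEZZEEEZEEEZEEEZZEEEZEEEZEEEZZZEEEZEEEZEEEZZEEEZEEEZEEEZZEEEZEEEZEEEZZZEEEZEEEZEEEZZEEEZEEEZEEEZZEEEZEEEZEEEZZZZAA
Step 5: EEEZEEEZEEEZZEEEZEEEZEEEZZEEEZEEEZEEEZZZEEEZEEEZEEEZZEEEZEEEZEEEZZEEEZEEEZEEEZZZEEEZEEEZEEEZZEEEZEEEZEEEZZEEEZEEEZEEEZZZZEEEZEEEZEEEZZEEEZEEEZEEEZZEEEZEEEZEEEZZZEEEZEEEZEEEZZEEEZEEEZEEEZZEEEZEEEZEEEZZZEEEZEEEZEEEZZEEEZEEEZEEEZZEEEZEEEZEEEZZZZEEEZEEEZEEEZZEEEZEEEZEEEZZEEEZEEEZEEEZZZEEEZEEEZEEEZZEEEZEEEZEEEZZEEEZEEEZEEEZZZEEEZEEEZEEEZZEEEZEEEZEEEZZEEEZEEEZEEEZZZZZAA

Answer: EEEZEEEZEEEZZEEEZEEEZEEEZZEEEZEEEZEEEZZZEEEZEEEZEEEZZEEEZEEEZEEEZZEEEZEEEZEEEZZZEEEZEEEZEEEZZEEEZEEEZEEEZZEEEZEEEZEEEZZZZEEEZEEEZEEEZZEEEZEEEZEEEZZEEEZEEEZEEEZZZEEEZEEEZEEEZZEEEZEEEZEEEZZEEEZEEEZEEEZZZEEEZEEEZEEEZZEEEZEEEZEEEZZEEEZEEEZEEEZZZZEEEZEEEZEEEZZEEEZEEEZEEEZZEEEZEEEZEEEZZZEEEZEEEZEEEZZEEEZEEEZEEEZZEEEZEEEZEEEZZZEEEZEEEZEEEZZEEEZEEEZEEEZZEEEZEEEZEEEZZZZZAA


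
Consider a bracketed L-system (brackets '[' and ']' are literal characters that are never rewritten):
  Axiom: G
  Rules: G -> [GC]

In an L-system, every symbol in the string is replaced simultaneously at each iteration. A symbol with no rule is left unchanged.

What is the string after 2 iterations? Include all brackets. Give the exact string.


Answer: [[GC]C]

Derivation:
Step 0: G
Step 1: [GC]
Step 2: [[GC]C]


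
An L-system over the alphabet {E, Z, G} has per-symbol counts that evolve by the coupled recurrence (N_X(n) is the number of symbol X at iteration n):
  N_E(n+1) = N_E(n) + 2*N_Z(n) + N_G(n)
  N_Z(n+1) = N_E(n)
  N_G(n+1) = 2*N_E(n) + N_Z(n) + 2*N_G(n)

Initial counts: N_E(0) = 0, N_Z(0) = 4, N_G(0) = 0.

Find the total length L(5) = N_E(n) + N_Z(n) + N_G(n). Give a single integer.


Answer: 1608

Derivation:
Step 0: N_E=0, N_Z=4, N_G=0, L=4
Step 1: N_E=8, N_Z=0, N_G=4, L=12
Step 2: N_E=12, N_Z=8, N_G=24, L=44
Step 3: N_E=52, N_Z=12, N_G=80, L=144
Step 4: N_E=156, N_Z=52, N_G=276, L=484
Step 5: N_E=536, N_Z=156, N_G=916, L=1608


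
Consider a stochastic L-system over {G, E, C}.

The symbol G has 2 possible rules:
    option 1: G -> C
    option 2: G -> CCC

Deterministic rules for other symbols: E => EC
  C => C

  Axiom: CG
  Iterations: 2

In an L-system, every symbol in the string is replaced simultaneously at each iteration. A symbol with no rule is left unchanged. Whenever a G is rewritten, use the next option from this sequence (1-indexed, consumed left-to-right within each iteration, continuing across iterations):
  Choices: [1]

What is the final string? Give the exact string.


Step 0: CG
Step 1: CC  (used choices [1])
Step 2: CC  (used choices [])

Answer: CC
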